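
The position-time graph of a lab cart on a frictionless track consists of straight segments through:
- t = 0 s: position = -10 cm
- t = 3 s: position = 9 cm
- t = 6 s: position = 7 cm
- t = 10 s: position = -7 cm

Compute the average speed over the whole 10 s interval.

3.5 cm/s

Average speed = (total path length)/(elapsed time); on a piecewise-linear x-t graph the path length is Σ|Δx|.
0–3 s: |Δx| = |9 − -10| = 19 cm
3–6 s: |Δx| = |7 − 9| = 2 cm
6–10 s: |Δx| = |-7 − 7| = 14 cm
Total path = 35 cm; average speed = 35/10 = 3.5 cm/s.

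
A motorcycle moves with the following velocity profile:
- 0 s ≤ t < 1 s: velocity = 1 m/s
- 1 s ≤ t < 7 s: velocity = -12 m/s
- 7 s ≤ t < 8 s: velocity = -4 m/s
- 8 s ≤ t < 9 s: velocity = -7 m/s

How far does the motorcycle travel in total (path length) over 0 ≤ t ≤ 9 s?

84 m

Total distance travelled is ∫|v| dt — sum the magnitudes of each area piece.
0–1 s: |1| × 1 = 1 m
1–7 s: |-12| × 6 = 72 m
7–8 s: |-4| × 1 = 4 m
8–9 s: |-7| × 1 = 7 m
Total distance = 84 m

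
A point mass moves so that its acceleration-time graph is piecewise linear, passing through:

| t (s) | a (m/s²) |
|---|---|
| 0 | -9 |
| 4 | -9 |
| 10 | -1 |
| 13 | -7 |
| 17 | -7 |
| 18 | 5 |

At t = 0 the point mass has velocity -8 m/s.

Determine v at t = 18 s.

-115 m/s

Δv equals the area under the a-t graph; then v = v₀ + Δv.
0–4 s: -9 × 4 = -36 m/s
4–10 s: ½(-9 + -1)(6) = -30 m/s
10–13 s: ½(-1 + -7)(3) = -12 m/s
13–17 s: -7 × 4 = -28 m/s
17–18 s: ½(-7 + 5)(1) = -1 m/s
Δv = -107 m/s, so v(18) = -8 + (-107) = -115 m/s.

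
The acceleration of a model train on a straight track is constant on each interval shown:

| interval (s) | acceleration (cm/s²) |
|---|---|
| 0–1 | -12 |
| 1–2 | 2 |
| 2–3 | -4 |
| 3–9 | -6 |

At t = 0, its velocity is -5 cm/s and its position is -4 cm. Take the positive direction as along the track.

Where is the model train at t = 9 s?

-270 cm

On each constant-a segment, Δv = aΔt and Δx = v₀Δt + ½aΔt²; chain segment to segment.
0–1 s: v starts -5 cm/s; Δx = -5·1 + ½·-12·1² = -11 cm; v ends -17 cm/s.
1–2 s: v starts -17 cm/s; Δx = -17·1 + ½·2·1² = -16 cm; v ends -15 cm/s.
2–3 s: v starts -15 cm/s; Δx = -15·1 + ½·-4·1² = -17 cm; v ends -19 cm/s.
3–9 s: v starts -19 cm/s; Δx = -19·6 + ½·-6·6² = -222 cm; v ends -55 cm/s.
x(9) = -4 + Σ Δx = -270 cm.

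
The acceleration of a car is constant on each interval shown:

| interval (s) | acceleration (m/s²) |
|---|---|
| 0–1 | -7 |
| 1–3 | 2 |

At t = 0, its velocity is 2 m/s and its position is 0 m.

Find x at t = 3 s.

-7.5 m

On each constant-a segment, Δv = aΔt and Δx = v₀Δt + ½aΔt²; chain segment to segment.
0–1 s: v starts 2 m/s; Δx = 2·1 + ½·-7·1² = -1.5 m; v ends -5 m/s.
1–3 s: v starts -5 m/s; Δx = -5·2 + ½·2·2² = -6 m; v ends -1 m/s.
x(3) = 0 + Σ Δx = -7.5 m.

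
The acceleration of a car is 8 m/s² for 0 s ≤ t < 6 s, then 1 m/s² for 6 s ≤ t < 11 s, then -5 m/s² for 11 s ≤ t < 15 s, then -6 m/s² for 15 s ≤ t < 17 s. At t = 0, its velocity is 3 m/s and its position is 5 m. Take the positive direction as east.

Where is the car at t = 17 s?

678.5 m

On each constant-a segment, Δv = aΔt and Δx = v₀Δt + ½aΔt²; chain segment to segment.
0–6 s: v starts 3 m/s; Δx = 3·6 + ½·8·6² = 162 m; v ends 51 m/s.
6–11 s: v starts 51 m/s; Δx = 51·5 + ½·1·5² = 267.5 m; v ends 56 m/s.
11–15 s: v starts 56 m/s; Δx = 56·4 + ½·-5·4² = 184 m; v ends 36 m/s.
15–17 s: v starts 36 m/s; Δx = 36·2 + ½·-6·2² = 60 m; v ends 24 m/s.
x(17) = 5 + Σ Δx = 678.5 m.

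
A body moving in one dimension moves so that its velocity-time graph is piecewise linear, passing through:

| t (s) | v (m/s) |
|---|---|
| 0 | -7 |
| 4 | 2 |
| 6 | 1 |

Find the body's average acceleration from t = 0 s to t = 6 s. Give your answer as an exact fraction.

4/3 m/s²

Average acceleration = Δv/Δt = (1 − -7)/(6 − 0) = 4/3 m/s².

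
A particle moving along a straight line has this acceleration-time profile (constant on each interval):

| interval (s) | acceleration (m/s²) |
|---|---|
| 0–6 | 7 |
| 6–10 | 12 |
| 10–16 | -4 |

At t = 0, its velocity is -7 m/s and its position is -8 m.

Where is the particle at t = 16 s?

738 m

On each constant-a segment, Δv = aΔt and Δx = v₀Δt + ½aΔt²; chain segment to segment.
0–6 s: v starts -7 m/s; Δx = -7·6 + ½·7·6² = 84 m; v ends 35 m/s.
6–10 s: v starts 35 m/s; Δx = 35·4 + ½·12·4² = 236 m; v ends 83 m/s.
10–16 s: v starts 83 m/s; Δx = 83·6 + ½·-4·6² = 426 m; v ends 59 m/s.
x(16) = -8 + Σ Δx = 738 m.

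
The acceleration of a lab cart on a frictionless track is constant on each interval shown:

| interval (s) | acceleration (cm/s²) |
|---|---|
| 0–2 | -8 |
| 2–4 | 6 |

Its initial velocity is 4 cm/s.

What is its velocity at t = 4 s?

0 cm/s

Δv equals the area under the a-t graph; then v = v₀ + Δv.
0–2 s: -8 × 2 = -16 cm/s
2–4 s: 6 × 2 = 12 cm/s
Δv = -4 cm/s, so v(4) = 4 + (-4) = 0 cm/s.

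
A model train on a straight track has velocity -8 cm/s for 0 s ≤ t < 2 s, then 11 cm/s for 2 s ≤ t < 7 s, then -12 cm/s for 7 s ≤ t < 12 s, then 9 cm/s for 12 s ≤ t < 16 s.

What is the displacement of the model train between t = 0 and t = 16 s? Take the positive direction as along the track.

Net displacement equals the area under the velocity-time graph (areas below the axis count negative).
0–2 s: -8 × 2 = -16 cm
2–7 s: 11 × 5 = 55 cm
7–12 s: -12 × 5 = -60 cm
12–16 s: 9 × 4 = 36 cm
Net displacement = 15 cm

15 cm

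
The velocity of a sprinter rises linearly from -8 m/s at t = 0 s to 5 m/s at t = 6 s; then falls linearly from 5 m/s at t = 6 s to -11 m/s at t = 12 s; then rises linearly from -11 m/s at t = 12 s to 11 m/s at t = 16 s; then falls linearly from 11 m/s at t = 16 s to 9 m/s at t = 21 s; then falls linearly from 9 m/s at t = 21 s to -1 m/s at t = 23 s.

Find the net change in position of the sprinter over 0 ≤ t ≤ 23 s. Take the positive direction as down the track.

Net displacement equals the area under the velocity-time graph (areas below the axis count negative).
0–6 s: ½(-8 + 5)(6) = -9 m
6–12 s: ½(5 + -11)(6) = -18 m
12–16 s: ½(-11 + 11)(4) = 0 m
16–21 s: ½(11 + 9)(5) = 50 m
21–23 s: ½(9 + -1)(2) = 8 m
Net displacement = 31 m

31 m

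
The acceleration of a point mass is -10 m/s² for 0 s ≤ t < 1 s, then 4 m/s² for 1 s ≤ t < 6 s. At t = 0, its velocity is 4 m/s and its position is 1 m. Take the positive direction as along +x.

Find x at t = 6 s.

On each constant-a segment, Δv = aΔt and Δx = v₀Δt + ½aΔt²; chain segment to segment.
0–1 s: v starts 4 m/s; Δx = 4·1 + ½·-10·1² = -1 m; v ends -6 m/s.
1–6 s: v starts -6 m/s; Δx = -6·5 + ½·4·5² = 20 m; v ends 14 m/s.
x(6) = 1 + Σ Δx = 20 m.

20 m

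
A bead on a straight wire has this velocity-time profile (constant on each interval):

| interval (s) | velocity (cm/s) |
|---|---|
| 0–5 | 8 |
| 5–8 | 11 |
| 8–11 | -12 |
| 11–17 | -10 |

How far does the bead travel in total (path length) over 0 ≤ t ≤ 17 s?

169 cm

Distance (not displacement) is the total path length: add the absolute areas under v-t.
0–5 s: |8| × 5 = 40 cm
5–8 s: |11| × 3 = 33 cm
8–11 s: |-12| × 3 = 36 cm
11–17 s: |-10| × 6 = 60 cm
Total distance = 169 cm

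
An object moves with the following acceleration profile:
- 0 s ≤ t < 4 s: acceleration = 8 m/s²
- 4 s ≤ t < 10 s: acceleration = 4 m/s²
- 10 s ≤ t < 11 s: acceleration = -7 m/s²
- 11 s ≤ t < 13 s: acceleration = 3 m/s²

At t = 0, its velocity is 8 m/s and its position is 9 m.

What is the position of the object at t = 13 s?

On each constant-a segment, Δv = aΔt and Δx = v₀Δt + ½aΔt²; chain segment to segment.
0–4 s: v starts 8 m/s; Δx = 8·4 + ½·8·4² = 96 m; v ends 40 m/s.
4–10 s: v starts 40 m/s; Δx = 40·6 + ½·4·6² = 312 m; v ends 64 m/s.
10–11 s: v starts 64 m/s; Δx = 64·1 + ½·-7·1² = 60.5 m; v ends 57 m/s.
11–13 s: v starts 57 m/s; Δx = 57·2 + ½·3·2² = 120 m; v ends 63 m/s.
x(13) = 9 + Σ Δx = 597.5 m.

597.5 m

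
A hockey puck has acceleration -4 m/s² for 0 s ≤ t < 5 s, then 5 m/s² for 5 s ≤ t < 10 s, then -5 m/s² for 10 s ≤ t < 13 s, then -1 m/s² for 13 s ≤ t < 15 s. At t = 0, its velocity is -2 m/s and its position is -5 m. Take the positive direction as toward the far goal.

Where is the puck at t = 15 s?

-152 m

On each constant-a segment, Δv = aΔt and Δx = v₀Δt + ½aΔt²; chain segment to segment.
0–5 s: v starts -2 m/s; Δx = -2·5 + ½·-4·5² = -60 m; v ends -22 m/s.
5–10 s: v starts -22 m/s; Δx = -22·5 + ½·5·5² = -47.5 m; v ends 3 m/s.
10–13 s: v starts 3 m/s; Δx = 3·3 + ½·-5·3² = -13.5 m; v ends -12 m/s.
13–15 s: v starts -12 m/s; Δx = -12·2 + ½·-1·2² = -26 m; v ends -14 m/s.
x(15) = -5 + Σ Δx = -152 m.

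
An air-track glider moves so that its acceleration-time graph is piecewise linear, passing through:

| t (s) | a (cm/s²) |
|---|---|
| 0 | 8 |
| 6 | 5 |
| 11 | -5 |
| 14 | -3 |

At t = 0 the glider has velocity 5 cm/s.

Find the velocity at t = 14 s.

Δv equals the area under the a-t graph; then v = v₀ + Δv.
0–6 s: ½(8 + 5)(6) = 39 cm/s
6–11 s: ½(5 + -5)(5) = 0 cm/s
11–14 s: ½(-5 + -3)(3) = -12 cm/s
Δv = 27 cm/s, so v(14) = 5 + (27) = 32 cm/s.

32 cm/s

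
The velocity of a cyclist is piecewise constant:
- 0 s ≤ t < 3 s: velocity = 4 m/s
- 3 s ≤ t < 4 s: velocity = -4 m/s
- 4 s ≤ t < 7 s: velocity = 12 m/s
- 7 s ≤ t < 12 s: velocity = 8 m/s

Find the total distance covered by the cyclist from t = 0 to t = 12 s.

Distance (not displacement) is the total path length: add the absolute areas under v-t.
0–3 s: |4| × 3 = 12 m
3–4 s: |-4| × 1 = 4 m
4–7 s: |12| × 3 = 36 m
7–12 s: |8| × 5 = 40 m
Total distance = 92 m

92 m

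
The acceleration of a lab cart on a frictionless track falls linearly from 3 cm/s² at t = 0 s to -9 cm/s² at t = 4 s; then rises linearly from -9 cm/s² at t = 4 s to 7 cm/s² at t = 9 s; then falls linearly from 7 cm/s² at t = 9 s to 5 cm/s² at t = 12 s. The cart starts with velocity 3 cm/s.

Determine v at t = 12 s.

Δv equals the area under the a-t graph; then v = v₀ + Δv.
0–4 s: ½(3 + -9)(4) = -12 cm/s
4–9 s: ½(-9 + 7)(5) = -5 cm/s
9–12 s: ½(7 + 5)(3) = 18 cm/s
Δv = 1 cm/s, so v(12) = 3 + (1) = 4 cm/s.

4 cm/s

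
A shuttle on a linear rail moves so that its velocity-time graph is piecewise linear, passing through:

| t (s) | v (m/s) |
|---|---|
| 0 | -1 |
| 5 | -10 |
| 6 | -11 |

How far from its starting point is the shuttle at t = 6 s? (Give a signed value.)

Displacement is the signed area under the v-t curve.
0–5 s: ½(-1 + -10)(5) = -27.5 m
5–6 s: ½(-10 + -11)(1) = -10.5 m
Net displacement = -38 m

-38 m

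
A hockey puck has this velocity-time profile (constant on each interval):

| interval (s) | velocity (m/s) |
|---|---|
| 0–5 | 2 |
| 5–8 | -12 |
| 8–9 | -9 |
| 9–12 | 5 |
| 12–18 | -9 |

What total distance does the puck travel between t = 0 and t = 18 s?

Distance (not displacement) is the total path length: add the absolute areas under v-t.
0–5 s: |2| × 5 = 10 m
5–8 s: |-12| × 3 = 36 m
8–9 s: |-9| × 1 = 9 m
9–12 s: |5| × 3 = 15 m
12–18 s: |-9| × 6 = 54 m
Total distance = 124 m

124 m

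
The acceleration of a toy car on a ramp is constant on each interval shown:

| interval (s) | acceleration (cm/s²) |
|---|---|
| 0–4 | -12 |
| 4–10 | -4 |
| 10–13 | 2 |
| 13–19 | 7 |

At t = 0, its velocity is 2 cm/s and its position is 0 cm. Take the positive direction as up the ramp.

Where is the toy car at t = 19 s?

On each constant-a segment, Δv = aΔt and Δx = v₀Δt + ½aΔt²; chain segment to segment.
0–4 s: v starts 2 cm/s; Δx = 2·4 + ½·-12·4² = -88 cm; v ends -46 cm/s.
4–10 s: v starts -46 cm/s; Δx = -46·6 + ½·-4·6² = -348 cm; v ends -70 cm/s.
10–13 s: v starts -70 cm/s; Δx = -70·3 + ½·2·3² = -201 cm; v ends -64 cm/s.
13–19 s: v starts -64 cm/s; Δx = -64·6 + ½·7·6² = -258 cm; v ends -22 cm/s.
x(19) = 0 + Σ Δx = -895 cm.

-895 cm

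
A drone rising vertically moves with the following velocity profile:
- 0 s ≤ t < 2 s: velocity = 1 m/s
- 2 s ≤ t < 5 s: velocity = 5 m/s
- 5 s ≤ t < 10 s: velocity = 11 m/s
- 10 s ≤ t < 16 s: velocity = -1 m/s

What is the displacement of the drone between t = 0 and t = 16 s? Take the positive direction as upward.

Displacement is the signed area under the v-t curve.
0–2 s: 1 × 2 = 2 m
2–5 s: 5 × 3 = 15 m
5–10 s: 11 × 5 = 55 m
10–16 s: -1 × 6 = -6 m
Net displacement = 66 m

66 m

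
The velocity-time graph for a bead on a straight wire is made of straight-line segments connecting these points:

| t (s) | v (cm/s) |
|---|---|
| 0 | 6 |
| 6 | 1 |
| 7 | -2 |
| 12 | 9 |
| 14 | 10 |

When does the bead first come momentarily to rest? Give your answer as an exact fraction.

t = 19/3 s

v changes sign on 6–7 s (from 1 to -2); the graph is linear there, so v = 0 at t = 6 + (-1)·(7 − 6)/(-2 − 1) = 19/3 s.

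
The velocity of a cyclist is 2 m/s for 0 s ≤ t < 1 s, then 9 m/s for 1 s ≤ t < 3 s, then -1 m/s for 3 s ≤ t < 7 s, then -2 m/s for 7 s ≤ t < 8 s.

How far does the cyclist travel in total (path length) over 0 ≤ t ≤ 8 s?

Distance (not displacement) is the total path length: add the absolute areas under v-t.
0–1 s: |2| × 1 = 2 m
1–3 s: |9| × 2 = 18 m
3–7 s: |-1| × 4 = 4 m
7–8 s: |-2| × 1 = 2 m
Total distance = 26 m

26 m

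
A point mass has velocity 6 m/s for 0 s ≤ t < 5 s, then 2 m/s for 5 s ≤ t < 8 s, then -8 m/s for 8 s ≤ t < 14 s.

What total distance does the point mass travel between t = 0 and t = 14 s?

84 m

Distance (not displacement) is the total path length: add the absolute areas under v-t.
0–5 s: |6| × 5 = 30 m
5–8 s: |2| × 3 = 6 m
8–14 s: |-8| × 6 = 48 m
Total distance = 84 m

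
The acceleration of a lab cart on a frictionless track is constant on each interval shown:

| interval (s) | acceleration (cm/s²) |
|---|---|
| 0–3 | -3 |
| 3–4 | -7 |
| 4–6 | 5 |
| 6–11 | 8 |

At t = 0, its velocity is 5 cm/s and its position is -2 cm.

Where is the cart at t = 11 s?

On each constant-a segment, Δv = aΔt and Δx = v₀Δt + ½aΔt²; chain segment to segment.
0–3 s: v starts 5 cm/s; Δx = 5·3 + ½·-3·3² = 1.5 cm; v ends -4 cm/s.
3–4 s: v starts -4 cm/s; Δx = -4·1 + ½·-7·1² = -7.5 cm; v ends -11 cm/s.
4–6 s: v starts -11 cm/s; Δx = -11·2 + ½·5·2² = -12 cm; v ends -1 cm/s.
6–11 s: v starts -1 cm/s; Δx = -1·5 + ½·8·5² = 95 cm; v ends 39 cm/s.
x(11) = -2 + Σ Δx = 75 cm.

75 cm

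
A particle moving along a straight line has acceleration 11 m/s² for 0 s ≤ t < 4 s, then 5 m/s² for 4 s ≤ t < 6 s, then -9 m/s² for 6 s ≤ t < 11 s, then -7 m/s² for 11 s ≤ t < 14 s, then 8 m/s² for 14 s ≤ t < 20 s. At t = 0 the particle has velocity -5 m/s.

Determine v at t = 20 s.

Δv equals the area under the a-t graph; then v = v₀ + Δv.
0–4 s: 11 × 4 = 44 m/s
4–6 s: 5 × 2 = 10 m/s
6–11 s: -9 × 5 = -45 m/s
11–14 s: -7 × 3 = -21 m/s
14–20 s: 8 × 6 = 48 m/s
Δv = 36 m/s, so v(20) = -5 + (36) = 31 m/s.

31 m/s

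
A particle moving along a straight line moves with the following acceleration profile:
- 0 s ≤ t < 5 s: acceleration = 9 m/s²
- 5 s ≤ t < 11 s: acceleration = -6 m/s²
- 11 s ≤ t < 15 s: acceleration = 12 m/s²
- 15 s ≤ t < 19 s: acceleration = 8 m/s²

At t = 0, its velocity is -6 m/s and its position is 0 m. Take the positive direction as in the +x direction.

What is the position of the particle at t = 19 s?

584.5 m

On each constant-a segment, Δv = aΔt and Δx = v₀Δt + ½aΔt²; chain segment to segment.
0–5 s: v starts -6 m/s; Δx = -6·5 + ½·9·5² = 82.5 m; v ends 39 m/s.
5–11 s: v starts 39 m/s; Δx = 39·6 + ½·-6·6² = 126 m; v ends 3 m/s.
11–15 s: v starts 3 m/s; Δx = 3·4 + ½·12·4² = 108 m; v ends 51 m/s.
15–19 s: v starts 51 m/s; Δx = 51·4 + ½·8·4² = 268 m; v ends 83 m/s.
x(19) = 0 + Σ Δx = 584.5 m.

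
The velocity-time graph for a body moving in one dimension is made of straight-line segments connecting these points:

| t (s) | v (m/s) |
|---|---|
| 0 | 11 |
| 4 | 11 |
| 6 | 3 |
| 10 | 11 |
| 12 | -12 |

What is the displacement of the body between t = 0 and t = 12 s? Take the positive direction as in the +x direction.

Net displacement equals the area under the velocity-time graph (areas below the axis count negative).
0–4 s: 11 × 4 = 44 m
4–6 s: ½(11 + 3)(2) = 14 m
6–10 s: ½(3 + 11)(4) = 28 m
10–12 s: ½(11 + -12)(2) = -1 m
Net displacement = 85 m

85 m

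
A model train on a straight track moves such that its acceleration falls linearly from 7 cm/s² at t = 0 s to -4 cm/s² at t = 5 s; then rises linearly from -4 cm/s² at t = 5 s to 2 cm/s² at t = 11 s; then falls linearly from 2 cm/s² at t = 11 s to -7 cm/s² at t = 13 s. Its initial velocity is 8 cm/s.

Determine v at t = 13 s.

Δv equals the area under the a-t graph; then v = v₀ + Δv.
0–5 s: ½(7 + -4)(5) = 7.5 cm/s
5–11 s: ½(-4 + 2)(6) = -6 cm/s
11–13 s: ½(2 + -7)(2) = -5 cm/s
Δv = -3.5 cm/s, so v(13) = 8 + (-3.5) = 4.5 cm/s.

4.5 cm/s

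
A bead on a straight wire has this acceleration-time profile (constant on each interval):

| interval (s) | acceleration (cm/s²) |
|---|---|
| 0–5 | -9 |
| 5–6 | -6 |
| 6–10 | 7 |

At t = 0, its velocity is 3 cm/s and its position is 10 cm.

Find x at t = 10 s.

On each constant-a segment, Δv = aΔt and Δx = v₀Δt + ½aΔt²; chain segment to segment.
0–5 s: v starts 3 cm/s; Δx = 3·5 + ½·-9·5² = -97.5 cm; v ends -42 cm/s.
5–6 s: v starts -42 cm/s; Δx = -42·1 + ½·-6·1² = -45 cm; v ends -48 cm/s.
6–10 s: v starts -48 cm/s; Δx = -48·4 + ½·7·4² = -136 cm; v ends -20 cm/s.
x(10) = 10 + Σ Δx = -268.5 cm.

-268.5 cm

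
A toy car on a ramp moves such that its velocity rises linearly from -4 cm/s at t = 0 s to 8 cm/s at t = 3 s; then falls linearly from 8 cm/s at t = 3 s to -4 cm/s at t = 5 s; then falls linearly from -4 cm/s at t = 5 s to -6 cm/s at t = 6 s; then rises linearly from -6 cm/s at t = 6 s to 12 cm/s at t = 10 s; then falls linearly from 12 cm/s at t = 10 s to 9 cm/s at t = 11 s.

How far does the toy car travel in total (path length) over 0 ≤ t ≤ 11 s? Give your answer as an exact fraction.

Distance (not displacement) is the total path length: add the absolute areas under v-t.
0–3 s: v = 0 at t = 1 s; triangle areas 2 + 8 = 10 cm
3–5 s: v = 0 at t = 13/3 s; triangle areas 16/3 + 4/3 = 20/3 cm
5–6 s: |½(-4 + -6)(1)| = 5 cm
6–10 s: v = 0 at t = 22/3 s; triangle areas 4 + 16 = 20 cm
10–11 s: |½(12 + 9)(1)| = 10.5 cm
Total distance = 313/6 cm

313/6 cm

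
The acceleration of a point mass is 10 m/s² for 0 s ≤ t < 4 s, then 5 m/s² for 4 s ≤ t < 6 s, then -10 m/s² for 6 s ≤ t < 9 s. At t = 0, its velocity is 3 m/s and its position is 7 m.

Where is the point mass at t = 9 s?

On each constant-a segment, Δv = aΔt and Δx = v₀Δt + ½aΔt²; chain segment to segment.
0–4 s: v starts 3 m/s; Δx = 3·4 + ½·10·4² = 92 m; v ends 43 m/s.
4–6 s: v starts 43 m/s; Δx = 43·2 + ½·5·2² = 96 m; v ends 53 m/s.
6–9 s: v starts 53 m/s; Δx = 53·3 + ½·-10·3² = 114 m; v ends 23 m/s.
x(9) = 7 + Σ Δx = 309 m.

309 m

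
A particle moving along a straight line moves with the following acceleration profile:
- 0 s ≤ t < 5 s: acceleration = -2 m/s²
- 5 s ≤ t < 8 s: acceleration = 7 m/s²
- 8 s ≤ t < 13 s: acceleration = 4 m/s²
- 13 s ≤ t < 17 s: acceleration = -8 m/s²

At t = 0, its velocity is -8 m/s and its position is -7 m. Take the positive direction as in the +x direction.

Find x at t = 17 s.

-1.5 m

On each constant-a segment, Δv = aΔt and Δx = v₀Δt + ½aΔt²; chain segment to segment.
0–5 s: v starts -8 m/s; Δx = -8·5 + ½·-2·5² = -65 m; v ends -18 m/s.
5–8 s: v starts -18 m/s; Δx = -18·3 + ½·7·3² = -22.5 m; v ends 3 m/s.
8–13 s: v starts 3 m/s; Δx = 3·5 + ½·4·5² = 65 m; v ends 23 m/s.
13–17 s: v starts 23 m/s; Δx = 23·4 + ½·-8·4² = 28 m; v ends -9 m/s.
x(17) = -7 + Σ Δx = -1.5 m.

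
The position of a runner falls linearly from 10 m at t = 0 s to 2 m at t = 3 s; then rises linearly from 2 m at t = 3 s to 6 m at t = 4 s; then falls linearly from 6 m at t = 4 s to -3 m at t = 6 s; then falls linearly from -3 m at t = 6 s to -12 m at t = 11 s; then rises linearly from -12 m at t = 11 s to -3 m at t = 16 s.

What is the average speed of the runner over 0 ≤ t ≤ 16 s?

Average speed = (total path length)/(elapsed time); on a piecewise-linear x-t graph the path length is Σ|Δx|.
0–3 s: |Δx| = |2 − 10| = 8 m
3–4 s: |Δx| = |6 − 2| = 4 m
4–6 s: |Δx| = |-3 − 6| = 9 m
6–11 s: |Δx| = |-12 − -3| = 9 m
11–16 s: |Δx| = |-3 − -12| = 9 m
Total path = 39 m; average speed = 39/16 = 2.4375 m/s.

2.4375 m/s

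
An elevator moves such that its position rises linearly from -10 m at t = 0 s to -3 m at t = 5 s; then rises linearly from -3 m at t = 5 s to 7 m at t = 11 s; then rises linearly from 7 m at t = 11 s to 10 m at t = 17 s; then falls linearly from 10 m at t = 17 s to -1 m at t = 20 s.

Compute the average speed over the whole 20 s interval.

Average speed = (total path length)/(elapsed time); on a piecewise-linear x-t graph the path length is Σ|Δx|.
0–5 s: |Δx| = |-3 − -10| = 7 m
5–11 s: |Δx| = |7 − -3| = 10 m
11–17 s: |Δx| = |10 − 7| = 3 m
17–20 s: |Δx| = |-1 − 10| = 11 m
Total path = 31 m; average speed = 31/20 = 1.55 m/s.

1.55 m/s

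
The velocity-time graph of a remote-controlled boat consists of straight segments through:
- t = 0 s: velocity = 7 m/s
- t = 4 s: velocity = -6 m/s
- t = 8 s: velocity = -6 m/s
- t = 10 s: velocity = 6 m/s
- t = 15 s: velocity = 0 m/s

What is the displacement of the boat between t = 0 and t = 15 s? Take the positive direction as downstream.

-7 m

Net displacement equals the area under the velocity-time graph (areas below the axis count negative).
0–4 s: ½(7 + -6)(4) = 2 m
4–8 s: -6 × 4 = -24 m
8–10 s: ½(-6 + 6)(2) = 0 m
10–15 s: ½(6 + 0)(5) = 15 m
Net displacement = -7 m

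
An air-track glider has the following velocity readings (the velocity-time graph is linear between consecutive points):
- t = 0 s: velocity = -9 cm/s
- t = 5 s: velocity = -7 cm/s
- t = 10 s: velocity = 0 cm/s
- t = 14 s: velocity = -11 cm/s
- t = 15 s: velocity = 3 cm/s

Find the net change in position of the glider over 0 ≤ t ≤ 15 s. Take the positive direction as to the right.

Displacement is the signed area under the v-t curve.
0–5 s: ½(-9 + -7)(5) = -40 cm
5–10 s: ½(-7 + 0)(5) = -17.5 cm
10–14 s: ½(0 + -11)(4) = -22 cm
14–15 s: ½(-11 + 3)(1) = -4 cm
Net displacement = -83.5 cm

-83.5 cm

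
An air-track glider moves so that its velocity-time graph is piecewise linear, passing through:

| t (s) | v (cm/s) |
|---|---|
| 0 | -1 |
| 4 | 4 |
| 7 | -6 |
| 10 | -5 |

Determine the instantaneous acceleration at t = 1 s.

Acceleration is the slope of the v-t graph on 0–4 s: (4 − -1)/(4 − 0) = 1.25 cm/s².

1.25 cm/s²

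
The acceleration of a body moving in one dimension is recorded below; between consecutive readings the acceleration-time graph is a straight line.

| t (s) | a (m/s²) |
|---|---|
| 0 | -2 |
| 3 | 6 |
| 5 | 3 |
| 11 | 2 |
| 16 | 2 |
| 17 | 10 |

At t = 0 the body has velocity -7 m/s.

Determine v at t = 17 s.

39 m/s

Δv equals the area under the a-t graph; then v = v₀ + Δv.
0–3 s: ½(-2 + 6)(3) = 6 m/s
3–5 s: ½(6 + 3)(2) = 9 m/s
5–11 s: ½(3 + 2)(6) = 15 m/s
11–16 s: 2 × 5 = 10 m/s
16–17 s: ½(2 + 10)(1) = 6 m/s
Δv = 46 m/s, so v(17) = -7 + (46) = 39 m/s.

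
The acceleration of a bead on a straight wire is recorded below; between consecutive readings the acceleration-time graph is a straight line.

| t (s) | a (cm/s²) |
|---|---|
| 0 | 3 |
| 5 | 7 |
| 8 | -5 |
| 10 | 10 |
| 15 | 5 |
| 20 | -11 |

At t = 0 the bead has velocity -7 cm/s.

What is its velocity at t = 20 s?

Δv equals the area under the a-t graph; then v = v₀ + Δv.
0–5 s: ½(3 + 7)(5) = 25 cm/s
5–8 s: ½(7 + -5)(3) = 3 cm/s
8–10 s: ½(-5 + 10)(2) = 5 cm/s
10–15 s: ½(10 + 5)(5) = 37.5 cm/s
15–20 s: ½(5 + -11)(5) = -15 cm/s
Δv = 55.5 cm/s, so v(20) = -7 + (55.5) = 48.5 cm/s.

48.5 cm/s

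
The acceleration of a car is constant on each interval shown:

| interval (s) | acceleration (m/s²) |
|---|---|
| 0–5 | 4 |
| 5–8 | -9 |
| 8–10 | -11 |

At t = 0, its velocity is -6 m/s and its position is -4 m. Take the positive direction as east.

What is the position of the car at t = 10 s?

On each constant-a segment, Δv = aΔt and Δx = v₀Δt + ½aΔt²; chain segment to segment.
0–5 s: v starts -6 m/s; Δx = -6·5 + ½·4·5² = 20 m; v ends 14 m/s.
5–8 s: v starts 14 m/s; Δx = 14·3 + ½·-9·3² = 1.5 m; v ends -13 m/s.
8–10 s: v starts -13 m/s; Δx = -13·2 + ½·-11·2² = -48 m; v ends -35 m/s.
x(10) = -4 + Σ Δx = -30.5 m.

-30.5 m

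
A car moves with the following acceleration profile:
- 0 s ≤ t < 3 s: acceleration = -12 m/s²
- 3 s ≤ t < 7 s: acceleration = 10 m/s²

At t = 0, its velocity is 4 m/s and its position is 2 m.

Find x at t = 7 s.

On each constant-a segment, Δv = aΔt and Δx = v₀Δt + ½aΔt²; chain segment to segment.
0–3 s: v starts 4 m/s; Δx = 4·3 + ½·-12·3² = -42 m; v ends -32 m/s.
3–7 s: v starts -32 m/s; Δx = -32·4 + ½·10·4² = -48 m; v ends 8 m/s.
x(7) = 2 + Σ Δx = -88 m.

-88 m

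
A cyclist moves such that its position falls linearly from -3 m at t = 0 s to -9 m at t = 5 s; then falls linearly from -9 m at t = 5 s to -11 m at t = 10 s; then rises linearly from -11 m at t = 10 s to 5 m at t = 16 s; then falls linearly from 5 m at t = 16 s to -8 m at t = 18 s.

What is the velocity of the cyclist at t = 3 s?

-1.2 m/s

Velocity is the slope of the x-t graph on 0–5 s: (-9 − -3)/(5 − 0) = -1.2 m/s.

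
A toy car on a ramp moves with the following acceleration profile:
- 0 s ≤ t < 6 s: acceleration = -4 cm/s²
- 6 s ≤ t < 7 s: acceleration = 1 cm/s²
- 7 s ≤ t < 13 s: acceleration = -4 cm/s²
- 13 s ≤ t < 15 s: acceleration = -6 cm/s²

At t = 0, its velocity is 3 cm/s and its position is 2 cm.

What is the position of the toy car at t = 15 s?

-364.5 cm

On each constant-a segment, Δv = aΔt and Δx = v₀Δt + ½aΔt²; chain segment to segment.
0–6 s: v starts 3 cm/s; Δx = 3·6 + ½·-4·6² = -54 cm; v ends -21 cm/s.
6–7 s: v starts -21 cm/s; Δx = -21·1 + ½·1·1² = -20.5 cm; v ends -20 cm/s.
7–13 s: v starts -20 cm/s; Δx = -20·6 + ½·-4·6² = -192 cm; v ends -44 cm/s.
13–15 s: v starts -44 cm/s; Δx = -44·2 + ½·-6·2² = -100 cm; v ends -56 cm/s.
x(15) = 2 + Σ Δx = -364.5 cm.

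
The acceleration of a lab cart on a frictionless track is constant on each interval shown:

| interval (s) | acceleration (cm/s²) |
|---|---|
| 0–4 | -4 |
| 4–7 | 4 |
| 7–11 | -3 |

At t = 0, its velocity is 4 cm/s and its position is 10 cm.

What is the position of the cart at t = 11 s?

On each constant-a segment, Δv = aΔt and Δx = v₀Δt + ½aΔt²; chain segment to segment.
0–4 s: v starts 4 cm/s; Δx = 4·4 + ½·-4·4² = -16 cm; v ends -12 cm/s.
4–7 s: v starts -12 cm/s; Δx = -12·3 + ½·4·3² = -18 cm; v ends 0 cm/s.
7–11 s: v starts 0 cm/s; Δx = 0·4 + ½·-3·4² = -24 cm; v ends -12 cm/s.
x(11) = 10 + Σ Δx = -48 cm.

-48 cm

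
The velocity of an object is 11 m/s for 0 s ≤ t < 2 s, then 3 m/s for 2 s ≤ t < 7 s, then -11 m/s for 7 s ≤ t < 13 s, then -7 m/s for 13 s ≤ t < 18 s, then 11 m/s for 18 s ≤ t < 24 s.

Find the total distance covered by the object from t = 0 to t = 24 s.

Distance (not displacement) is the total path length: add the absolute areas under v-t.
0–2 s: |11| × 2 = 22 m
2–7 s: |3| × 5 = 15 m
7–13 s: |-11| × 6 = 66 m
13–18 s: |-7| × 5 = 35 m
18–24 s: |11| × 6 = 66 m
Total distance = 204 m

204 m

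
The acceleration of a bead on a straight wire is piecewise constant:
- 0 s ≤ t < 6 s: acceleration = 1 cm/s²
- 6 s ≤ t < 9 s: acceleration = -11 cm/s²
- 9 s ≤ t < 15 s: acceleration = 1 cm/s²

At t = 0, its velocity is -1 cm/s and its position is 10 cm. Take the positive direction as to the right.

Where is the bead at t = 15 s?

On each constant-a segment, Δv = aΔt and Δx = v₀Δt + ½aΔt²; chain segment to segment.
0–6 s: v starts -1 cm/s; Δx = -1·6 + ½·1·6² = 12 cm; v ends 5 cm/s.
6–9 s: v starts 5 cm/s; Δx = 5·3 + ½·-11·3² = -34.5 cm; v ends -28 cm/s.
9–15 s: v starts -28 cm/s; Δx = -28·6 + ½·1·6² = -150 cm; v ends -22 cm/s.
x(15) = 10 + Σ Δx = -162.5 cm.

-162.5 cm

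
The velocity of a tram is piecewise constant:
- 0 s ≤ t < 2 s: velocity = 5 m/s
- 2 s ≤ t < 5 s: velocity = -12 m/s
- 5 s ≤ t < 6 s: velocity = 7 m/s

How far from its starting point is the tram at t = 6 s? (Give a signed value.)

Displacement is the signed area under the v-t curve.
0–2 s: 5 × 2 = 10 m
2–5 s: -12 × 3 = -36 m
5–6 s: 7 × 1 = 7 m
Net displacement = -19 m

-19 m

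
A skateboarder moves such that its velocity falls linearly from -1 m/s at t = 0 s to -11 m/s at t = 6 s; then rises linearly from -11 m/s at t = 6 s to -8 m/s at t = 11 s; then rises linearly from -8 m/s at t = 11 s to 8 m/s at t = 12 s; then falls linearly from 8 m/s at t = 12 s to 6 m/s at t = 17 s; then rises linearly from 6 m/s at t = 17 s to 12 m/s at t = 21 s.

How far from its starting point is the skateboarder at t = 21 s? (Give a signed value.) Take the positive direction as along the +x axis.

Displacement is the signed area under the v-t curve.
0–6 s: ½(-1 + -11)(6) = -36 m
6–11 s: ½(-11 + -8)(5) = -47.5 m
11–12 s: ½(-8 + 8)(1) = 0 m
12–17 s: ½(8 + 6)(5) = 35 m
17–21 s: ½(6 + 12)(4) = 36 m
Net displacement = -12.5 m

-12.5 m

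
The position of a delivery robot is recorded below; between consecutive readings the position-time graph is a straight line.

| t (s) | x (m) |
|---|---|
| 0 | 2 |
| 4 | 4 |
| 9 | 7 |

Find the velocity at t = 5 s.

Velocity is the slope of the x-t graph on 4–9 s: (7 − 4)/(9 − 4) = 0.6 m/s.

0.6 m/s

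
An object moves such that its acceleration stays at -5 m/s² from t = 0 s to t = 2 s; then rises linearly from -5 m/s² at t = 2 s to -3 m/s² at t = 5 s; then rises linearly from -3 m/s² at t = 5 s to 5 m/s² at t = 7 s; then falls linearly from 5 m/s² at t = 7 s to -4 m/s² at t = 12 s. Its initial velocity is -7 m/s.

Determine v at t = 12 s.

-24.5 m/s

Δv equals the area under the a-t graph; then v = v₀ + Δv.
0–2 s: -5 × 2 = -10 m/s
2–5 s: ½(-5 + -3)(3) = -12 m/s
5–7 s: ½(-3 + 5)(2) = 2 m/s
7–12 s: ½(5 + -4)(5) = 2.5 m/s
Δv = -17.5 m/s, so v(12) = -7 + (-17.5) = -24.5 m/s.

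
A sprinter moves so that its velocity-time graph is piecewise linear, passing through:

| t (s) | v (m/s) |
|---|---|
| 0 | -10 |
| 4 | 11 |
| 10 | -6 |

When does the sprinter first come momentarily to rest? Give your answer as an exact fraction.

t = 40/21 s

v changes sign on 0–4 s (from -10 to 11); the graph is linear there, so v = 0 at t = 0 + (10)·(4 − 0)/(11 − -10) = 40/21 s.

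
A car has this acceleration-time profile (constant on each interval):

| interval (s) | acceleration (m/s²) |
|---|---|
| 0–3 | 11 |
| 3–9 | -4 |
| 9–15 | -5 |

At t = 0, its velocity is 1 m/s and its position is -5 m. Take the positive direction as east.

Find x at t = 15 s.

On each constant-a segment, Δv = aΔt and Δx = v₀Δt + ½aΔt²; chain segment to segment.
0–3 s: v starts 1 m/s; Δx = 1·3 + ½·11·3² = 52.5 m; v ends 34 m/s.
3–9 s: v starts 34 m/s; Δx = 34·6 + ½·-4·6² = 132 m; v ends 10 m/s.
9–15 s: v starts 10 m/s; Δx = 10·6 + ½·-5·6² = -30 m; v ends -20 m/s.
x(15) = -5 + Σ Δx = 149.5 m.

149.5 m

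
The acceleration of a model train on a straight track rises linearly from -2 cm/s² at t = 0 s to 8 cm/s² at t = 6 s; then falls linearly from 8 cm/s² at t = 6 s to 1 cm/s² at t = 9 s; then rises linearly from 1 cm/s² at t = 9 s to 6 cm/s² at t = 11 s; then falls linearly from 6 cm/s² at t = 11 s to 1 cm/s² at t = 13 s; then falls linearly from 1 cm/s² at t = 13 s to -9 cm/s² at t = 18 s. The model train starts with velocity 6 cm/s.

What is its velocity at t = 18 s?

Δv equals the area under the a-t graph; then v = v₀ + Δv.
0–6 s: ½(-2 + 8)(6) = 18 cm/s
6–9 s: ½(8 + 1)(3) = 13.5 cm/s
9–11 s: ½(1 + 6)(2) = 7 cm/s
11–13 s: ½(6 + 1)(2) = 7 cm/s
13–18 s: ½(1 + -9)(5) = -20 cm/s
Δv = 25.5 cm/s, so v(18) = 6 + (25.5) = 31.5 cm/s.

31.5 cm/s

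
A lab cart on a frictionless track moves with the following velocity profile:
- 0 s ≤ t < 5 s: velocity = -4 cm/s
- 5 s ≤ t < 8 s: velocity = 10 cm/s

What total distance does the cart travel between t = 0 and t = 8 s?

Distance (not displacement) is the total path length: add the absolute areas under v-t.
0–5 s: |-4| × 5 = 20 cm
5–8 s: |10| × 3 = 30 cm
Total distance = 50 cm

50 cm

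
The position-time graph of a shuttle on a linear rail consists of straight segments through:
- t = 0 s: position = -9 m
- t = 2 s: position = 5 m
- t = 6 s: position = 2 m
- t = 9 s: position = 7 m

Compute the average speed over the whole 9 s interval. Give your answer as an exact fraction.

22/9 m/s

Average speed = (total path length)/(elapsed time); on a piecewise-linear x-t graph the path length is Σ|Δx|.
0–2 s: |Δx| = |5 − -9| = 14 m
2–6 s: |Δx| = |2 − 5| = 3 m
6–9 s: |Δx| = |7 − 2| = 5 m
Total path = 22 m; average speed = 22/9 = 22/9 m/s.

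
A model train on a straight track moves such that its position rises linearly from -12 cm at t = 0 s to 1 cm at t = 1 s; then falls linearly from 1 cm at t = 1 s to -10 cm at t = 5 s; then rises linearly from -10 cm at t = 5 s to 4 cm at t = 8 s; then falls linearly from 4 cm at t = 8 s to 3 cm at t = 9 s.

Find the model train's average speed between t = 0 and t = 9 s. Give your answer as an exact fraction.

Average speed = (total path length)/(elapsed time); on a piecewise-linear x-t graph the path length is Σ|Δx|.
0–1 s: |Δx| = |1 − -12| = 13 cm
1–5 s: |Δx| = |-10 − 1| = 11 cm
5–8 s: |Δx| = |4 − -10| = 14 cm
8–9 s: |Δx| = |3 − 4| = 1 cm
Total path = 39 cm; average speed = 39/9 = 13/3 cm/s.

13/3 cm/s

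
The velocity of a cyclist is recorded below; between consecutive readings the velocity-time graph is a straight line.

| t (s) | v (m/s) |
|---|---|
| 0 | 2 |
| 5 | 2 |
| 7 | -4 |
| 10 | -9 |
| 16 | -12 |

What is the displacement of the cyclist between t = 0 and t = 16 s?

Displacement is the signed area under the v-t curve.
0–5 s: 2 × 5 = 10 m
5–7 s: ½(2 + -4)(2) = -2 m
7–10 s: ½(-4 + -9)(3) = -19.5 m
10–16 s: ½(-9 + -12)(6) = -63 m
Net displacement = -74.5 m

-74.5 m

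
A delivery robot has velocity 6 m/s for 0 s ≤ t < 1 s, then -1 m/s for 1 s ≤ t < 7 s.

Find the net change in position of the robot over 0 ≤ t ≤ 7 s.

Net displacement equals the area under the velocity-time graph (areas below the axis count negative).
0–1 s: 6 × 1 = 6 m
1–7 s: -1 × 6 = -6 m
Net displacement = 0 m

0 m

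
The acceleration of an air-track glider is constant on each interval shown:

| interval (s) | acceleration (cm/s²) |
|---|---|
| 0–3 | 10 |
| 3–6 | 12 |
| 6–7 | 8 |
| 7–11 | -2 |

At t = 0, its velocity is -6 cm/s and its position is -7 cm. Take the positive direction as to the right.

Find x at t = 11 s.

On each constant-a segment, Δv = aΔt and Δx = v₀Δt + ½aΔt²; chain segment to segment.
0–3 s: v starts -6 cm/s; Δx = -6·3 + ½·10·3² = 27 cm; v ends 24 cm/s.
3–6 s: v starts 24 cm/s; Δx = 24·3 + ½·12·3² = 126 cm; v ends 60 cm/s.
6–7 s: v starts 60 cm/s; Δx = 60·1 + ½·8·1² = 64 cm; v ends 68 cm/s.
7–11 s: v starts 68 cm/s; Δx = 68·4 + ½·-2·4² = 256 cm; v ends 60 cm/s.
x(11) = -7 + Σ Δx = 466 cm.

466 cm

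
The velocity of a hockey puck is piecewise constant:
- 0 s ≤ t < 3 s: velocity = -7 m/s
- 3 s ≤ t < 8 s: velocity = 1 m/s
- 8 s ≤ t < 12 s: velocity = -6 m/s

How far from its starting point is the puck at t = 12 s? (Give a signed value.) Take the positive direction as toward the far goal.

-40 m

Net displacement equals the area under the velocity-time graph (areas below the axis count negative).
0–3 s: -7 × 3 = -21 m
3–8 s: 1 × 5 = 5 m
8–12 s: -6 × 4 = -24 m
Net displacement = -40 m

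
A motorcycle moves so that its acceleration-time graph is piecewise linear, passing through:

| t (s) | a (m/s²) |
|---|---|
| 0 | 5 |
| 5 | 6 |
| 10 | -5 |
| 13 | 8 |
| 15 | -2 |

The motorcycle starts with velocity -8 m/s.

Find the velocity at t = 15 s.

32.5 m/s

Δv equals the area under the a-t graph; then v = v₀ + Δv.
0–5 s: ½(5 + 6)(5) = 27.5 m/s
5–10 s: ½(6 + -5)(5) = 2.5 m/s
10–13 s: ½(-5 + 8)(3) = 4.5 m/s
13–15 s: ½(8 + -2)(2) = 6 m/s
Δv = 40.5 m/s, so v(15) = -8 + (40.5) = 32.5 m/s.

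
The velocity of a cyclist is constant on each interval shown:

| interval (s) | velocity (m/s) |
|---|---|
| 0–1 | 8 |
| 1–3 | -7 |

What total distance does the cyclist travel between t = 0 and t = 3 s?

22 m

Distance (not displacement) is the total path length: add the absolute areas under v-t.
0–1 s: |8| × 1 = 8 m
1–3 s: |-7| × 2 = 14 m
Total distance = 22 m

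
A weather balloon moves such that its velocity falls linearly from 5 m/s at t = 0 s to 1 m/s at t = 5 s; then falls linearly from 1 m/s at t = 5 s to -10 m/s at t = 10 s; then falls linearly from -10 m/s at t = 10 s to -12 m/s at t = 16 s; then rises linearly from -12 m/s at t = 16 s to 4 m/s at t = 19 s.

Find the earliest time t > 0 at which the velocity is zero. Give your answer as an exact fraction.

v changes sign on 5–10 s (from 1 to -10); the graph is linear there, so v = 0 at t = 5 + (-1)·(10 − 5)/(-10 − 1) = 60/11 s.

t = 60/11 s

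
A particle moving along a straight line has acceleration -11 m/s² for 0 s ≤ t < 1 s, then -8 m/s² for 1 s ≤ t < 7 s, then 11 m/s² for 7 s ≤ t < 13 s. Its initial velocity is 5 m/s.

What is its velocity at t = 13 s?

Δv equals the area under the a-t graph; then v = v₀ + Δv.
0–1 s: -11 × 1 = -11 m/s
1–7 s: -8 × 6 = -48 m/s
7–13 s: 11 × 6 = 66 m/s
Δv = 7 m/s, so v(13) = 5 + (7) = 12 m/s.

12 m/s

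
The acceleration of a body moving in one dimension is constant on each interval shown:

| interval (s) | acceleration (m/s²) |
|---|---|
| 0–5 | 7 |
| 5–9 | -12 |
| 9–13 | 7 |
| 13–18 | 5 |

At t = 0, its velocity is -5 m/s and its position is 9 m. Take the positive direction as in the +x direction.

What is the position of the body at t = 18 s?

192 m

On each constant-a segment, Δv = aΔt and Δx = v₀Δt + ½aΔt²; chain segment to segment.
0–5 s: v starts -5 m/s; Δx = -5·5 + ½·7·5² = 62.5 m; v ends 30 m/s.
5–9 s: v starts 30 m/s; Δx = 30·4 + ½·-12·4² = 24 m; v ends -18 m/s.
9–13 s: v starts -18 m/s; Δx = -18·4 + ½·7·4² = -16 m; v ends 10 m/s.
13–18 s: v starts 10 m/s; Δx = 10·5 + ½·5·5² = 112.5 m; v ends 35 m/s.
x(18) = 9 + Σ Δx = 192 m.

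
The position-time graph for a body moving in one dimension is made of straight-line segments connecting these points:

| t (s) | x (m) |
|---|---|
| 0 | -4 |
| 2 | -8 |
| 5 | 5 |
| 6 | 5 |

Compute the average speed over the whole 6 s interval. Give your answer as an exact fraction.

Average speed = (total path length)/(elapsed time); on a piecewise-linear x-t graph the path length is Σ|Δx|.
0–2 s: |Δx| = |-8 − -4| = 4 m
2–5 s: |Δx| = |5 − -8| = 13 m
5–6 s: |Δx| = |5 − 5| = 0 m
Total path = 17 m; average speed = 17/6 = 17/6 m/s.

17/6 m/s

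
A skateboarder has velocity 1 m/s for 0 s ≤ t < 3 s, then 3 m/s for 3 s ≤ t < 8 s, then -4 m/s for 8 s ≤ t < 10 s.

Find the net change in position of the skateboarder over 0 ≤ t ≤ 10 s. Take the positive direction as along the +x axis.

Displacement is the signed area under the v-t curve.
0–3 s: 1 × 3 = 3 m
3–8 s: 3 × 5 = 15 m
8–10 s: -4 × 2 = -8 m
Net displacement = 10 m

10 m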